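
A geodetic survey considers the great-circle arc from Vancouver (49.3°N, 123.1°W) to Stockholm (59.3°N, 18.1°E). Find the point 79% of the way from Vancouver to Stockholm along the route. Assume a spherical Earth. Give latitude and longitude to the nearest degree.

Write both endpoints as unit vectors p₁, p₂ with components (cos φ cos λ, cos φ sin λ, sin φ).
The central angle between the endpoints is δ = arccos(p₁·p₂) ≈ 1.168 rad (66.9°).
Interpolate at f = 0.79 with slerp weights a = sin((1−f)δ)/sin δ ≈ 0.264, b = sin(fδ)/sin δ ≈ 0.867.
p = a·p₁ + b·p₂ ≈ (0.327, -0.007, 0.945); φ = arcsin(p_z) ≈ 70.94°, λ = atan2(p_y, p_x) ≈ -1.18°.

≈ (71°N, 1°W)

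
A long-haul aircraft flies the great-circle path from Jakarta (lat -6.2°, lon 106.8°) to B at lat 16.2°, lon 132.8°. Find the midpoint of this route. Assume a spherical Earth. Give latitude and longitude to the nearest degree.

Convert each endpoint to a unit vector on the sphere (x = cos φ cos λ, y = cos φ sin λ, z = sin φ).
The central angle between the endpoints is δ = arccos(p₁·p₂) ≈ 0.595 rad (34.1°).
Interpolate at f = 1/2 with slerp weights a = sin((1−f)δ)/sin δ ≈ 0.523, b = sin(fδ)/sin δ ≈ 0.523.
p = a·p₁ + b·p₂ ≈ (-0.492, 0.866, 0.089); φ = arcsin(p_z) ≈ 5.13°, λ = atan2(p_y, p_x) ≈ 119.57°.

≈ lat 5°, lon 120°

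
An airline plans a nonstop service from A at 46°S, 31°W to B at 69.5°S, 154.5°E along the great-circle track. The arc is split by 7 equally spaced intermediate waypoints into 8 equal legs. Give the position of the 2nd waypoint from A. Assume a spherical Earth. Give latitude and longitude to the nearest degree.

≈ 62°S, 32°W

Convert each endpoint to a unit vector on the sphere (x = cos φ cos λ, y = cos φ sin λ, z = sin φ).
The central angle between the endpoints is δ = arccos(p₁·p₂) ≈ 1.124 rad (64.4°).
Interpolate at f = 2/8 with slerp weights a = sin((1−f)δ)/sin δ ≈ 0.828, b = sin(fδ)/sin δ ≈ 0.308.
p = a·p₁ + b·p₂ ≈ (0.396, -0.250, -0.884); φ = arcsin(p_z) ≈ -62.09°, λ = atan2(p_y, p_x) ≈ -32.26°.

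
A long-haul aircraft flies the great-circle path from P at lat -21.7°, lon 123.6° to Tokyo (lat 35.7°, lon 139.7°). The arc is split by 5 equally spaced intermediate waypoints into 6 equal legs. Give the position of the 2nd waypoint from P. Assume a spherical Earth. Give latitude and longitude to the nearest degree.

≈ lat -3°, lon 129°

Convert each endpoint to a unit vector on the sphere (x = cos φ cos λ, y = cos φ sin λ, z = sin φ).
The central angle between the endpoints is δ = arccos(p₁·p₂) ≈ 1.037 rad (59.4°).
Interpolate at f = 2/6 with slerp weights a = sin((1−f)δ)/sin δ ≈ 0.741, b = sin(fδ)/sin δ ≈ 0.394.
p = a·p₁ + b·p₂ ≈ (-0.624, 0.780, -0.044); φ = arcsin(p_z) ≈ -2.53°, λ = atan2(p_y, p_x) ≈ 128.69°.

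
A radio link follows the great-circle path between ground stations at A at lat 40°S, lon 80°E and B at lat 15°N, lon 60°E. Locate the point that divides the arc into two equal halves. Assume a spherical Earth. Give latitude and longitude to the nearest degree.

≈ lat 13°S, lon 69°E

From cos δ = sin φ₁ sin φ₂ + cos φ₁ cos φ₂ cos Δλ, the central angle is δ ≈ 1.013 rad (58.1°).
Interpolate at f = 1/2 with slerp weights a = sin((1−f)δ)/sin δ ≈ 0.572, b = sin(fδ)/sin δ ≈ 0.572.
p = a·p₁ + b·p₂ ≈ (0.352, 0.910, -0.220); φ = arcsin(p_z) ≈ -12.68°, λ = atan2(p_y, p_x) ≈ 68.83°.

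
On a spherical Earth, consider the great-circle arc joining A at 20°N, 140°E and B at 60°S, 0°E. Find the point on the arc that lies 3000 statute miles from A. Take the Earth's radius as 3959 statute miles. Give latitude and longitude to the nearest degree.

≈ 20°S, 122°E

Write both endpoints as unit vectors p₁, p₂ with components (cos φ cos λ, cos φ sin λ, sin φ).
The central angle between the endpoints is δ = arccos(p₁·p₂) ≈ 2.286 rad (131.0°). The total great-circle distance is δ·R ≈ 2.286 × 3959 ≈ 9052 mi, so the target fraction is f = 3000/9052 ≈ 0.331.
Interpolate at f ≈ 0.331 with slerp weights a = sin((1−f)δ)/sin δ ≈ 1.324, b = sin(fδ)/sin δ ≈ 0.911.
p = a·p₁ + b·p₂ ≈ (-0.498, 0.800, -0.336); φ = arcsin(p_z) ≈ -19.63°, λ = atan2(p_y, p_x) ≈ 121.89°.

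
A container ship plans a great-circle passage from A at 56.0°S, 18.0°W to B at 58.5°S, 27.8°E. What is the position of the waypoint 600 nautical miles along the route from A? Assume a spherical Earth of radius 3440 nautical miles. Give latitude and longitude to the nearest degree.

Convert each endpoint to a unit vector on the sphere (x = cos φ cos λ, y = cos φ sin λ, z = sin φ).
The central angle between the endpoints is δ = arccos(p₁·p₂) ≈ 0.426 rad (24.4°). The total great-circle distance is δ·R ≈ 0.426 × 3440 ≈ 1466 nmi, so the target fraction is f = 600/1466 ≈ 0.409.
Interpolate at f ≈ 0.409 with slerp weights a = sin((1−f)δ)/sin δ ≈ 0.603, b = sin(fδ)/sin δ ≈ 0.420.
p = a·p₁ + b·p₂ ≈ (0.514, -0.002, -0.857); φ = arcsin(p_z) ≈ -59.04°, λ = atan2(p_y, p_x) ≈ -0.20°.

≈ 59°S, 0°E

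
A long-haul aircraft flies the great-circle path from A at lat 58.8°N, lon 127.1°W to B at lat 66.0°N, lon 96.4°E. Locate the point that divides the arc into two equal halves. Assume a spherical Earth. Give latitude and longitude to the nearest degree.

≈ lat 79°N, lon 179°W

Convert each endpoint to a unit vector on the sphere (x = cos φ cos λ, y = cos φ sin λ, z = sin φ).
The central angle between the endpoints is δ = arccos(p₁·p₂) ≈ 0.891 rad (51.1°).
Interpolate at f = 1/2 with slerp weights a = sin((1−f)δ)/sin δ ≈ 0.554, b = sin(fδ)/sin δ ≈ 0.554.
p = a·p₁ + b·p₂ ≈ (-0.198, -0.005, 0.980); φ = arcsin(p_z) ≈ 78.56°, λ = atan2(p_y, p_x) ≈ -178.56°.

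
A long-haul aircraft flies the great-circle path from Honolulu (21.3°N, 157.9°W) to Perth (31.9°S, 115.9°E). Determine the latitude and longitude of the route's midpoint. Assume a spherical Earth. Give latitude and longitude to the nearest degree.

≈ 7°S, 161°E

From cos δ = sin φ₁ sin φ₂ + cos φ₁ cos φ₂ cos Δλ, the central angle is δ ≈ 1.711 rad (98.0°).
Interpolate at f = 1/2 with slerp weights a = sin((1−f)δ)/sin δ ≈ 0.762, b = sin(fδ)/sin δ ≈ 0.762.
p = a·p₁ + b·p₂ ≈ (-0.941, 0.315, -0.126); φ = arcsin(p_z) ≈ -7.23°, λ = atan2(p_y, p_x) ≈ 161.49°.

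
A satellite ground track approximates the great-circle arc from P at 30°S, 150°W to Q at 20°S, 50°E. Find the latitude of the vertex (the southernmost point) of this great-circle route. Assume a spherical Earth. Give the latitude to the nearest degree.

≈ 70°S

The great circle lies in the plane with unit normal n̂ = (p₁ × p₂)/|p₁ × p₂|.
Here n̂_z ≈ -0.346; the vertex latitude is φ_max = arccos|n̂_z| ≈ 69.8°.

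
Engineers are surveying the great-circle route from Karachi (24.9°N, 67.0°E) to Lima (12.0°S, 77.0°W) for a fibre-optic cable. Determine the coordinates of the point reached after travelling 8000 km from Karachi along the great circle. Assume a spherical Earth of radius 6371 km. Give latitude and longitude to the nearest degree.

The haversine formula gives a central angle δ ≈ 2.507 rad (143.6°) between the endpoints. The total great-circle distance is δ·R ≈ 2.507 × 6371 ≈ 15972 km, so the target fraction is f = 8000/15972 ≈ 0.501.
Interpolate at f ≈ 0.501 with slerp weights a = sin((1−f)δ)/sin δ ≈ 1.601, b = sin(fδ)/sin δ ≈ 1.604.
p = a·p₁ + b·p₂ ≈ (0.920, -0.191, 0.341); φ = arcsin(p_z) ≈ 19.93°, λ = atan2(p_y, p_x) ≈ -11.75°.

≈ 20°N, 12°W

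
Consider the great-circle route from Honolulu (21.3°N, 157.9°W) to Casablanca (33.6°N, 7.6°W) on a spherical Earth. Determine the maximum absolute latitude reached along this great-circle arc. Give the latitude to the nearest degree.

The great circle lies in the plane with unit normal n̂ = (p₁ × p₂)/|p₁ × p₂|.
Here n̂_z ≈ +0.436; the vertex latitude is φ_max = arccos|n̂_z| ≈ 64.1°.
Check via Clairaut: cos φ_max = |cos φ₁| · sin C = cos(21.3°)·sin(27.9°) ≈ 0.436, again giving ≈ 64.1°.

≈ 64°N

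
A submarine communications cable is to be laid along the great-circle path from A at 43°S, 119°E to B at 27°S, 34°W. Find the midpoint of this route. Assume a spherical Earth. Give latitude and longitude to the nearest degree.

Convert each endpoint to a unit vector on the sphere (x = cos φ cos λ, y = cos φ sin λ, z = sin φ).
The central angle between the endpoints is δ = arccos(p₁·p₂) ≈ 1.845 rad (105.7°).
Interpolate at f = 1/2 with slerp weights a = sin((1−f)δ)/sin δ ≈ 0.828, b = sin(fδ)/sin δ ≈ 0.828.
p = a·p₁ + b·p₂ ≈ (0.318, 0.117, -0.941); φ = arcsin(p_z) ≈ -70.19°, λ = atan2(p_y, p_x) ≈ 20.21°.

≈ 70°S, 20°E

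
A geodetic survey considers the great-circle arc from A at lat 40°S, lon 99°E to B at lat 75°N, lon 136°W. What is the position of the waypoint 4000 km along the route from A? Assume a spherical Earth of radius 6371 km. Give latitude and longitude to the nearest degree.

≈ lat 5°S, lon 110°E

Convert each endpoint to a unit vector on the sphere (x = cos φ cos λ, y = cos φ sin λ, z = sin φ).
The central angle between the endpoints is δ = arccos(p₁·p₂) ≈ 2.396 rad (137.3°). The total great-circle distance is δ·R ≈ 2.396 × 6371 ≈ 15264 km, so the target fraction is f = 4000/15264 ≈ 0.262.
Interpolate at f ≈ 0.262 with slerp weights a = sin((1−f)δ)/sin δ ≈ 1.445, b = sin(fδ)/sin δ ≈ 0.866.
p = a·p₁ + b·p₂ ≈ (-0.334, 0.938, -0.093); φ = arcsin(p_z) ≈ -5.32°, λ = atan2(p_y, p_x) ≈ 109.62°.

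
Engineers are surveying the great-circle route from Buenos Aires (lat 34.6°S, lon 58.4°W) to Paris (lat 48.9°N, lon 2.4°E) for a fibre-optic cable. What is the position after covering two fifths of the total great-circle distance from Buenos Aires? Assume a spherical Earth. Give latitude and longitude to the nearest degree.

≈ lat 0°N, lon 37°W

Convert each endpoint to a unit vector on the sphere (x = cos φ cos λ, y = cos φ sin λ, z = sin φ).
The central angle between the endpoints is δ = arccos(p₁·p₂) ≈ 1.735 rad (99.4°).
Interpolate at f = 2/5 with slerp weights a = sin((1−f)δ)/sin δ ≈ 0.875, b = sin(fδ)/sin δ ≈ 0.649.
p = a·p₁ + b·p₂ ≈ (0.803, -0.596, -0.008); φ = arcsin(p_z) ≈ -0.46°, λ = atan2(p_y, p_x) ≈ -36.55°.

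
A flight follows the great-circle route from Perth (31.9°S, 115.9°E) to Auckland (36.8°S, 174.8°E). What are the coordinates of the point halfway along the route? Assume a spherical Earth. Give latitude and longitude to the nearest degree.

≈ 38°S, 144°E

Write both endpoints as unit vectors p₁, p₂ with components (cos φ cos λ, cos φ sin λ, sin φ).
The central angle between the endpoints is δ = arccos(p₁·p₂) ≈ 0.840 rad (48.1°).
Interpolate at f = 1/2 with slerp weights a = sin((1−f)δ)/sin δ ≈ 0.548, b = sin(fδ)/sin δ ≈ 0.548.
p = a·p₁ + b·p₂ ≈ (-0.640, 0.458, -0.617); φ = arcsin(p_z) ≈ -38.12°, λ = atan2(p_y, p_x) ≈ 144.40°.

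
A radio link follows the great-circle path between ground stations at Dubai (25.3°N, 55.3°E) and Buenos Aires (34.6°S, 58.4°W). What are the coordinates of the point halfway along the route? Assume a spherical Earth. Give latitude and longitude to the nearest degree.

Write both endpoints as unit vectors p₁, p₂ with components (cos φ cos λ, cos φ sin λ, sin φ).
The central angle between the endpoints is δ = arccos(p₁·p₂) ≈ 2.143 rad (122.8°).
Interpolate at f = 1/2 with slerp weights a = sin((1−f)δ)/sin δ ≈ 1.045, b = sin(fδ)/sin δ ≈ 1.045.
p = a·p₁ + b·p₂ ≈ (0.988, 0.044, -0.147); φ = arcsin(p_z) ≈ -8.44°, λ = atan2(p_y, p_x) ≈ 2.55°.

≈ 8°S, 3°E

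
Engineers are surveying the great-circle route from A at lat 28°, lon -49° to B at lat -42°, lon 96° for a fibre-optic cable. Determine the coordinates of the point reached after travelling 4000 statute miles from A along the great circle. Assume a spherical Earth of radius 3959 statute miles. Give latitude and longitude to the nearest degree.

≈ lat -11°, lon -4°

From cos δ = sin φ₁ sin φ₂ + cos φ₁ cos φ₂ cos Δλ, the central angle is δ ≈ 2.590 rad (148.4°). The total great-circle distance is δ·R ≈ 2.590 × 3959 ≈ 10253 mi, so the target fraction is f = 4000/10253 ≈ 0.390.
Interpolate at f ≈ 0.390 with slerp weights a = sin((1−f)δ)/sin δ ≈ 1.908, b = sin(fδ)/sin δ ≈ 1.616.
p = a·p₁ + b·p₂ ≈ (0.980, -0.077, -0.186); φ = arcsin(p_z) ≈ -10.70°, λ = atan2(p_y, p_x) ≈ -4.49°.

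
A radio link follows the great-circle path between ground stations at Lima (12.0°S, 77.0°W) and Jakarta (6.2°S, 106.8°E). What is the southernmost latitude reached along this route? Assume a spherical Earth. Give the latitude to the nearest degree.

≈ 78°S

The great circle lies in the plane with unit normal n̂ = (p₁ × p₂)/|p₁ × p₂|.
Here n̂_z ≈ -0.202; the vertex latitude is φ_max = arccos|n̂_z| ≈ 78.3°.
Check via Clairaut: cos φ_max = |cos φ₁| · sin C = cos(12.0°)·sin(168.1°) ≈ 0.202, again giving ≈ 78.3°.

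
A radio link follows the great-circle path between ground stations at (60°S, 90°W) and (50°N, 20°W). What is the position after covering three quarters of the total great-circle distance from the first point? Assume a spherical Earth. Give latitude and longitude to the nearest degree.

≈ (23°N, 38°W)

Convert each endpoint to a unit vector on the sphere (x = cos φ cos λ, y = cos φ sin λ, z = sin φ).
The central angle between the endpoints is δ = arccos(p₁·p₂) ≈ 2.157 rad (123.6°).
Interpolate at f = 3/4 with slerp weights a = sin((1−f)δ)/sin δ ≈ 0.617, b = sin(fδ)/sin δ ≈ 1.199.
p = a·p₁ + b·p₂ ≈ (0.724, -0.572, 0.385); φ = arcsin(p_z) ≈ 22.63°, λ = atan2(p_y, p_x) ≈ -38.29°.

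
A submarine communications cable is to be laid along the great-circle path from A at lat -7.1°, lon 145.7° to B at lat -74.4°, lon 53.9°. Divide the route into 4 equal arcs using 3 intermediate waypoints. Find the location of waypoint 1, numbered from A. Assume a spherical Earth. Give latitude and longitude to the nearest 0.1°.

≈ lat -27.2°, lon 139.5°

The haversine formula gives a central angle δ ≈ 1.460 rad (83.6°) between the endpoints.
Interpolate at f = 1/4 with slerp weights a = sin((1−f)δ)/sin δ ≈ 0.894, b = sin(fδ)/sin δ ≈ 0.359.
p = a·p₁ + b·p₂ ≈ (-0.676, 0.578, -0.456); φ = arcsin(p_z) ≈ -27.16°, λ = atan2(p_y, p_x) ≈ 139.47°.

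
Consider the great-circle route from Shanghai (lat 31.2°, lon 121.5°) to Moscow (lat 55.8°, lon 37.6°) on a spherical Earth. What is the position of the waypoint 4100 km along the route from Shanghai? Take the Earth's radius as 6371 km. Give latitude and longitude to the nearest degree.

≈ lat 54°, lon 81°

From cos δ = sin φ₁ sin φ₂ + cos φ₁ cos φ₂ cos Δλ, the central angle is δ ≈ 1.071 rad (61.3°). The total great-circle distance is δ·R ≈ 1.071 × 6371 ≈ 6821 km, so the target fraction is f = 4100/6821 ≈ 0.601.
Interpolate at f ≈ 0.601 with slerp weights a = sin((1−f)δ)/sin δ ≈ 0.472, b = sin(fδ)/sin δ ≈ 0.684.
p = a·p₁ + b·p₂ ≈ (0.094, 0.579, 0.810); φ = arcsin(p_z) ≈ 54.10°, λ = atan2(p_y, p_x) ≈ 80.82°.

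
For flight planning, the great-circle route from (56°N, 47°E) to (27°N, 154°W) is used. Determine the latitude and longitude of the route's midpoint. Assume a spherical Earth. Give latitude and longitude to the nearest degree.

From cos δ = sin φ₁ sin φ₂ + cos φ₁ cos φ₂ cos Δλ, the central angle is δ ≈ 1.660 rad (95.1°).
Interpolate at f = 1/2 with slerp weights a = sin((1−f)δ)/sin δ ≈ 0.741, b = sin(fδ)/sin δ ≈ 0.741.
p = a·p₁ + b·p₂ ≈ (-0.311, 0.014, 0.950); φ = arcsin(p_z) ≈ 71.88°, λ = atan2(p_y, p_x) ≈ 177.49°.

≈ (72°N, 177°E)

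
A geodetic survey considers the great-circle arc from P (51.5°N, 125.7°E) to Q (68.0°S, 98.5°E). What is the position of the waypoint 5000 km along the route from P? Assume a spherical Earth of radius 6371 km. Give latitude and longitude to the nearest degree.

Convert each endpoint to a unit vector on the sphere (x = cos φ cos λ, y = cos φ sin λ, z = sin φ).
The central angle between the endpoints is δ = arccos(p₁·p₂) ≈ 2.116 rad (121.2°). The total great-circle distance is δ·R ≈ 2.116 × 6371 ≈ 13478 km, so the target fraction is f = 5000/13478 ≈ 0.371.
Interpolate at f ≈ 0.371 with slerp weights a = sin((1−f)δ)/sin δ ≈ 1.136, b = sin(fδ)/sin δ ≈ 0.826.
p = a·p₁ + b·p₂ ≈ (-0.458, 0.880, 0.123); φ = arcsin(p_z) ≈ 7.05°, λ = atan2(p_y, p_x) ≈ 117.50°.

≈ (7°N, 118°E)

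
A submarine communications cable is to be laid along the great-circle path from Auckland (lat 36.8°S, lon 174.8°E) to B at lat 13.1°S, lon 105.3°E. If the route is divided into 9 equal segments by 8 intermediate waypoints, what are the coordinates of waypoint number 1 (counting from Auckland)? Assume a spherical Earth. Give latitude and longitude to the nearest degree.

≈ lat 36°S, lon 166°E

Convert each endpoint to a unit vector on the sphere (x = cos φ cos λ, y = cos φ sin λ, z = sin φ).
The central angle between the endpoints is δ = arccos(p₁·p₂) ≈ 1.150 rad (65.9°).
Interpolate at f = 1/9 with slerp weights a = sin((1−f)δ)/sin δ ≈ 0.935, b = sin(fδ)/sin δ ≈ 0.140.
p = a·p₁ + b·p₂ ≈ (-0.781, 0.199, -0.592); φ = arcsin(p_z) ≈ -36.27°, λ = atan2(p_y, p_x) ≈ 165.71°.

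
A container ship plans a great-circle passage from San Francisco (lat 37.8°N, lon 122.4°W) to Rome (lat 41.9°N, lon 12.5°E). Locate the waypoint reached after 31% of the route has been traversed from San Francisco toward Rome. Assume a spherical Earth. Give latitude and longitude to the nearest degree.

≈ lat 59°N, lon 94°W

From cos δ = sin φ₁ sin φ₂ + cos φ₁ cos φ₂ cos Δλ, the central angle is δ ≈ 1.577 rad (90.3°).
Interpolate at f = 0.31 with slerp weights a = sin((1−f)δ)/sin δ ≈ 0.886, b = sin(fδ)/sin δ ≈ 0.470.
p = a·p₁ + b·p₂ ≈ (-0.034, -0.515, 0.856); φ = arcsin(p_z) ≈ 58.91°, λ = atan2(p_y, p_x) ≈ -93.75°.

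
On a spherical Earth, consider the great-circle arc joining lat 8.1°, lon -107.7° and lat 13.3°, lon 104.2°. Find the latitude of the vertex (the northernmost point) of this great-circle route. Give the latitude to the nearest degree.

The great circle lies in the plane with unit normal n̂ = (p₁ × p₂)/|p₁ × p₂|.
Here n̂_z ≈ -0.823; the vertex latitude is φ_max = arccos|n̂_z| ≈ 34.6°.

≈ 35°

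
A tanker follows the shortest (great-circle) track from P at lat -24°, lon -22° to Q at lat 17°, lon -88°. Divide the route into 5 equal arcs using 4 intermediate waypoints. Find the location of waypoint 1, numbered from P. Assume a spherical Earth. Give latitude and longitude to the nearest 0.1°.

≈ lat -16.7°, lon -36.3°

From cos δ = sin φ₁ sin φ₂ + cos φ₁ cos φ₂ cos Δλ, the central angle is δ ≈ 1.332 rad (76.3°).
Interpolate at f = 1/5 with slerp weights a = sin((1−f)δ)/sin δ ≈ 0.901, b = sin(fδ)/sin δ ≈ 0.271.
p = a·p₁ + b·p₂ ≈ (0.772, -0.567, -0.287); φ = arcsin(p_z) ≈ -16.68°, λ = atan2(p_y, p_x) ≈ -36.31°.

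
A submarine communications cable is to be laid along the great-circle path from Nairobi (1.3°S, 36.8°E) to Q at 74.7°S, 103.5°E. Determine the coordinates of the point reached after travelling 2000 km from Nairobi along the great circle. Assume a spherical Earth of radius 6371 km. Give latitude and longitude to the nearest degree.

≈ 19°S, 41°E

The haversine formula gives a central angle δ ≈ 1.444 rad (82.7°) between the endpoints. The total great-circle distance is δ·R ≈ 1.444 × 6371 ≈ 9201 km, so the target fraction is f = 2000/9201 ≈ 0.217.
Interpolate at f ≈ 0.217 with slerp weights a = sin((1−f)δ)/sin δ ≈ 0.912, b = sin(fδ)/sin δ ≈ 0.311.
p = a·p₁ + b·p₂ ≈ (0.711, 0.626, -0.321); φ = arcsin(p_z) ≈ -18.72°, λ = atan2(p_y, p_x) ≈ 41.37°.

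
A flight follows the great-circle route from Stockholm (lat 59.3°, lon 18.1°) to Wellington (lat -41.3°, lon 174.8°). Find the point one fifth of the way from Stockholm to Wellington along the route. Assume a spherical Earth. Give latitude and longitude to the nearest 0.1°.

Write both endpoints as unit vectors p₁, p₂ with components (cos φ cos λ, cos φ sin λ, sin φ).
The central angle between the endpoints is δ = arccos(p₁·p₂) ≈ 2.738 rad (156.9°).
Interpolate at f = 1/5 with slerp weights a = sin((1−f)δ)/sin δ ≈ 2.074, b = sin(fδ)/sin δ ≈ 1.327.
p = a·p₁ + b·p₂ ≈ (0.014, 0.419, 0.908); φ = arcsin(p_z) ≈ 65.19°, λ = atan2(p_y, p_x) ≈ 88.11°.

≈ lat 65.2°, lon 88.1°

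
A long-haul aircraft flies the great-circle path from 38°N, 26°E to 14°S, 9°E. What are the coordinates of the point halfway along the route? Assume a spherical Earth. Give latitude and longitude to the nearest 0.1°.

≈ 12.1°N, 16.6°E

Write both endpoints as unit vectors p₁, p₂ with components (cos φ cos λ, cos φ sin λ, sin φ).
The central angle between the endpoints is δ = arccos(p₁·p₂) ≈ 0.949 rad (54.4°).
Interpolate at f = 1/2 with slerp weights a = sin((1−f)δ)/sin δ ≈ 0.562, b = sin(fδ)/sin δ ≈ 0.562.
p = a·p₁ + b·p₂ ≈ (0.937, 0.280, 0.210); φ = arcsin(p_z) ≈ 12.13°, λ = atan2(p_y, p_x) ≈ 16.61°.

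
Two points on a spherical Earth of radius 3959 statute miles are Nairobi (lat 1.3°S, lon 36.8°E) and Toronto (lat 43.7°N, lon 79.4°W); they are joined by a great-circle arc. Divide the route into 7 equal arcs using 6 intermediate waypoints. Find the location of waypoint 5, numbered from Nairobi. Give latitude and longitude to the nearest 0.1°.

≈ lat 44.9°N, lon 35.2°W

Convert each endpoint to a unit vector on the sphere (x = cos φ cos λ, y = cos φ sin λ, z = sin φ).
The central angle between the endpoints is δ = arccos(p₁·p₂) ≈ 1.912 rad (109.6°).
Interpolate at f = 5/7 with slerp weights a = sin((1−f)δ)/sin δ ≈ 0.551, b = sin(fδ)/sin δ ≈ 1.039.
p = a·p₁ + b·p₂ ≈ (0.580, -0.408, 0.705); φ = arcsin(p_z) ≈ 44.86°, λ = atan2(p_y, p_x) ≈ -35.15°.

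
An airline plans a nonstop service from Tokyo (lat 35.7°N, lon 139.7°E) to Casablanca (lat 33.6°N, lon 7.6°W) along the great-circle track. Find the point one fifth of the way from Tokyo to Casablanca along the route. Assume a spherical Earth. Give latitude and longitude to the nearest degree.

Convert each endpoint to a unit vector on the sphere (x = cos φ cos λ, y = cos φ sin λ, z = sin φ).
The central angle between the endpoints is δ = arccos(p₁·p₂) ≈ 1.820 rad (104.3°).
Interpolate at f = 1/5 with slerp weights a = sin((1−f)δ)/sin δ ≈ 1.025, b = sin(fδ)/sin δ ≈ 0.367.
p = a·p₁ + b·p₂ ≈ (-0.332, 0.498, 0.801); φ = arcsin(p_z) ≈ 53.26°, λ = atan2(p_y, p_x) ≈ 123.66°.

≈ lat 53°N, lon 124°E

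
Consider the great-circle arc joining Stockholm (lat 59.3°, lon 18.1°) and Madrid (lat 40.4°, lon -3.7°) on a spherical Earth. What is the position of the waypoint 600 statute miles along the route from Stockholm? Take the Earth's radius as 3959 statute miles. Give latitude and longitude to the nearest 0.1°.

Write both endpoints as unit vectors p₁, p₂ with components (cos φ cos λ, cos φ sin λ, sin φ).
The central angle between the endpoints is δ = arccos(p₁·p₂) ≈ 0.407 rad (23.3°). The total great-circle distance is δ·R ≈ 0.407 × 3959 ≈ 1612 mi, so the target fraction is f = 600/1612 ≈ 0.372.
Interpolate at f ≈ 0.372 with slerp weights a = sin((1−f)δ)/sin δ ≈ 0.638, b = sin(fδ)/sin δ ≈ 0.381.
p = a·p₁ + b·p₂ ≈ (0.600, 0.083, 0.796); φ = arcsin(p_z) ≈ 52.75°, λ = atan2(p_y, p_x) ≈ 7.84°.

≈ lat 52.8°, lon 7.8°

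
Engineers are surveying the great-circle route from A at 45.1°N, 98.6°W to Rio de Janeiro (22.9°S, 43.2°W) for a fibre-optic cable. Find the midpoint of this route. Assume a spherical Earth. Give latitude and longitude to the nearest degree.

≈ 12°N, 67°W

Write both endpoints as unit vectors p₁, p₂ with components (cos φ cos λ, cos φ sin λ, sin φ).
The central angle between the endpoints is δ = arccos(p₁·p₂) ≈ 1.477 rad (84.6°).
Interpolate at f = 1/2 with slerp weights a = sin((1−f)δ)/sin δ ≈ 0.676, b = sin(fδ)/sin δ ≈ 0.676.
p = a·p₁ + b·p₂ ≈ (0.383, -0.898, 0.216); φ = arcsin(p_z) ≈ 12.47°, λ = atan2(p_y, p_x) ≈ -66.93°.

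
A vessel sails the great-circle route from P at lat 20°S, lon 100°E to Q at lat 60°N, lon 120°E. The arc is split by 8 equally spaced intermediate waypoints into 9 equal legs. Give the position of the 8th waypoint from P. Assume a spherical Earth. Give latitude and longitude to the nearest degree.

≈ lat 51°N, lon 115°E

Write both endpoints as unit vectors p₁, p₂ with components (cos φ cos λ, cos φ sin λ, sin φ).
The central angle between the endpoints is δ = arccos(p₁·p₂) ≈ 1.425 rad (81.6°).
Interpolate at f = 8/9 with slerp weights a = sin((1−f)δ)/sin δ ≈ 0.159, b = sin(fδ)/sin δ ≈ 0.964.
p = a·p₁ + b·p₂ ≈ (-0.267, 0.565, 0.781); φ = arcsin(p_z) ≈ 51.32°, λ = atan2(p_y, p_x) ≈ 115.30°.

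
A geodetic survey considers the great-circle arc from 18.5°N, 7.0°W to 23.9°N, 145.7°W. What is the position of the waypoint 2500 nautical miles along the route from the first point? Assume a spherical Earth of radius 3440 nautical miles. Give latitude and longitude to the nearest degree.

≈ 43°N, 47°W

Write both endpoints as unit vectors p₁, p₂ with components (cos φ cos λ, cos φ sin λ, sin φ).
The central angle between the endpoints is δ = arccos(p₁·p₂) ≈ 2.121 rad (121.5°). The total great-circle distance is δ·R ≈ 2.121 × 3440 ≈ 7296 nmi, so the target fraction is f = 2500/7296 ≈ 0.343.
Interpolate at f ≈ 0.343 with slerp weights a = sin((1−f)δ)/sin δ ≈ 1.155, b = sin(fδ)/sin δ ≈ 0.779.
p = a·p₁ + b·p₂ ≈ (0.498, -0.535, 0.682); φ = arcsin(p_z) ≈ 43.02°, λ = atan2(p_y, p_x) ≈ -47.04°.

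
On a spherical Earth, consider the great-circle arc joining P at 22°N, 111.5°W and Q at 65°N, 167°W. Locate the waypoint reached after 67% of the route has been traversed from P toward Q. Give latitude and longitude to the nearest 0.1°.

The haversine formula gives a central angle δ ≈ 0.975 rad (55.8°) between the endpoints.
Interpolate at f = 0.67 with slerp weights a = sin((1−f)δ)/sin δ ≈ 0.382, b = sin(fδ)/sin δ ≈ 0.734.
p = a·p₁ + b·p₂ ≈ (-0.432, -0.399, 0.809); φ = arcsin(p_z) ≈ 53.95°, λ = atan2(p_y, p_x) ≈ -137.26°.

≈ 54.0°N, 137.3°W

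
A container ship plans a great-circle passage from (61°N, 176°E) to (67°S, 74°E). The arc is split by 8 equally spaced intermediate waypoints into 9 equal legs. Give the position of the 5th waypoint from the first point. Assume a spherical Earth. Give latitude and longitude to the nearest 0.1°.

The haversine formula gives a central angle δ ≈ 2.576 rad (147.6°) between the endpoints.
Interpolate at f = 5/9 with slerp weights a = sin((1−f)δ)/sin δ ≈ 1.700, b = sin(fδ)/sin δ ≈ 1.849.
p = a·p₁ + b·p₂ ≈ (-0.623, 0.752, -0.215); φ = arcsin(p_z) ≈ -12.40°, λ = atan2(p_y, p_x) ≈ 129.65°.

≈ (12.4°S, 129.7°E)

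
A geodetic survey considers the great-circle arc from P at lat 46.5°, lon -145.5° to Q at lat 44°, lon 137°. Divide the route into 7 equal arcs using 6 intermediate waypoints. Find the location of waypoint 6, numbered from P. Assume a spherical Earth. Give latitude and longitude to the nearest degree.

≈ lat 48°, lon 146°

From cos δ = sin φ₁ sin φ₂ + cos φ₁ cos φ₂ cos Δλ, the central angle is δ ≈ 0.913 rad (52.3°).
Interpolate at f = 6/7 with slerp weights a = sin((1−f)δ)/sin δ ≈ 0.164, b = sin(fδ)/sin δ ≈ 0.891.
p = a·p₁ + b·p₂ ≈ (-0.562, 0.373, 0.738); φ = arcsin(p_z) ≈ 47.58°, λ = atan2(p_y, p_x) ≈ 146.43°.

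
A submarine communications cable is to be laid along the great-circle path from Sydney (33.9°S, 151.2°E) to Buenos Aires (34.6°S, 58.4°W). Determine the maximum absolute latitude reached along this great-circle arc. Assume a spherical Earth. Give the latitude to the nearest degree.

≈ 69°S

The great circle lies in the plane with unit normal n̂ = (p₁ × p₂)/|p₁ × p₂|.
Here n̂_z ≈ +0.351; the vertex latitude is φ_max = arccos|n̂_z| ≈ 69.4°.
Check via Clairaut: cos φ_max = |cos φ₁| · sin C = cos(33.9°)·sin(155.0°) ≈ 0.351, again giving ≈ 69.4°.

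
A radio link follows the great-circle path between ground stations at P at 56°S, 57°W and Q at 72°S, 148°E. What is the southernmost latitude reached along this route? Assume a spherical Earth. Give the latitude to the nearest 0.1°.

≈ 84.6°S

The great circle lies in the plane with unit normal n̂ = (p₁ × p₂)/|p₁ × p₂|.
Here n̂_z ≈ -0.094; the vertex latitude is φ_max = arccos|n̂_z| ≈ 84.6°.
Check via Clairaut: cos φ_max = |cos φ₁| · sin C = cos(56.0°)·sin(170.3°) ≈ 0.094, again giving ≈ 84.6°.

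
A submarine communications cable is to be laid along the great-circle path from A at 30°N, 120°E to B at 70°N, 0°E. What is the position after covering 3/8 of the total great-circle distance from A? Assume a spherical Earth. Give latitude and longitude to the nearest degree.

From cos δ = sin φ₁ sin φ₂ + cos φ₁ cos φ₂ cos Δλ, the central angle is δ ≈ 1.243 rad (71.2°).
Interpolate at f = 3/8 with slerp weights a = sin((1−f)δ)/sin δ ≈ 0.741, b = sin(fδ)/sin δ ≈ 0.475.
p = a·p₁ + b·p₂ ≈ (-0.158, 0.555, 0.816); φ = arcsin(p_z) ≈ 54.72°, λ = atan2(p_y, p_x) ≈ 105.91°.

≈ 55°N, 106°E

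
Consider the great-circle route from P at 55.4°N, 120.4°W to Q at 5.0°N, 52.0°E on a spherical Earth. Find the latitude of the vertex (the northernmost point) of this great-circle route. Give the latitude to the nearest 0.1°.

The great circle lies in the plane with unit normal n̂ = (p₁ × p₂)/|p₁ × p₂|.
Here n̂_z ≈ +0.086; the vertex latitude is φ_max = arccos|n̂_z| ≈ 85.1°.
Check via Clairaut: cos φ_max = |cos φ₁| · sin C = cos(55.4°)·sin(8.7°) ≈ 0.086, again giving ≈ 85.1°.

≈ 85.1°N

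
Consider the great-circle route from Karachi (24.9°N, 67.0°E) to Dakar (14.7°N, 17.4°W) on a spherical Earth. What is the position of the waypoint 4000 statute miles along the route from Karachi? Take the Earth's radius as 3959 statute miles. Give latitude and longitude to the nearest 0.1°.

From cos δ = sin φ₁ sin φ₂ + cos φ₁ cos φ₂ cos Δλ, the central angle is δ ≈ 1.377 rad (78.9°). The total great-circle distance is δ·R ≈ 1.377 × 3959 ≈ 5452 mi, so the target fraction is f = 4000/5452 ≈ 0.734.
Interpolate at f ≈ 0.734 with slerp weights a = sin((1−f)δ)/sin δ ≈ 0.365, b = sin(fδ)/sin δ ≈ 0.863.
p = a·p₁ + b·p₂ ≈ (0.926, 0.055, 0.373); φ = arcsin(p_z) ≈ 21.89°, λ = atan2(p_y, p_x) ≈ 3.43°.

≈ 21.9°N, 3.4°E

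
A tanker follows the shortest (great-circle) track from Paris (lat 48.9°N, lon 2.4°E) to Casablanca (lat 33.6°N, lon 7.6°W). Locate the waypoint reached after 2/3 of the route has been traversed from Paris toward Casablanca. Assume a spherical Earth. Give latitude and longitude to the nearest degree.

≈ lat 39°N, lon 5°W

From cos δ = sin φ₁ sin φ₂ + cos φ₁ cos φ₂ cos Δλ, the central angle is δ ≈ 0.297 rad (17.0°).
Interpolate at f = 2/3 with slerp weights a = sin((1−f)δ)/sin δ ≈ 0.338, b = sin(fδ)/sin δ ≈ 0.672.
p = a·p₁ + b·p₂ ≈ (0.777, -0.065, 0.626); φ = arcsin(p_z) ≈ 38.79°, λ = atan2(p_y, p_x) ≈ -4.76°.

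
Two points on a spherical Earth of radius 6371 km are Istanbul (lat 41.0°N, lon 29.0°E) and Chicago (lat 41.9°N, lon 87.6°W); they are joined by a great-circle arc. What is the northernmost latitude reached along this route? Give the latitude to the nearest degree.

The great circle lies in the plane with unit normal n̂ = (p₁ × p₂)/|p₁ × p₂|.
Here n̂_z ≈ -0.511; the vertex latitude is φ_max = arccos|n̂_z| ≈ 59.3°.
Check via Clairaut: cos φ_max = |cos φ₁| · sin C = cos(41.0°)·sin(42.6°) ≈ 0.511, again giving ≈ 59.3°.

≈ 59°N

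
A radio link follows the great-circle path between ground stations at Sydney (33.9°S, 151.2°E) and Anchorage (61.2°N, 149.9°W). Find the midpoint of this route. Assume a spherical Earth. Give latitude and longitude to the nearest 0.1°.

≈ 15.4°N, 172.1°E

Write both endpoints as unit vectors p₁, p₂ with components (cos φ cos λ, cos φ sin λ, sin φ).
The central angle between the endpoints is δ = arccos(p₁·p₂) ≈ 1.857 rad (106.4°).
Interpolate at f = 1/2 with slerp weights a = sin((1−f)δ)/sin δ ≈ 0.835, b = sin(fδ)/sin δ ≈ 0.835.
p = a·p₁ + b·p₂ ≈ (-0.955, 0.132, 0.266); φ = arcsin(p_z) ≈ 15.42°, λ = atan2(p_y, p_x) ≈ 172.12°.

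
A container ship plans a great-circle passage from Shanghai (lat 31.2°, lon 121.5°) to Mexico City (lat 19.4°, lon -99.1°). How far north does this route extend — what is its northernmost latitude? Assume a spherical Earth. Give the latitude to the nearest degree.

≈ 54°

The great circle lies in the plane with unit normal n̂ = (p₁ × p₂)/|p₁ × p₂|.
Here n̂_z ≈ +0.585; the vertex latitude is φ_max = arccos|n̂_z| ≈ 54.2°.
Check via Clairaut: cos φ_max = |cos φ₁| · sin C = cos(31.2°)·sin(43.1°) ≈ 0.585, again giving ≈ 54.2°.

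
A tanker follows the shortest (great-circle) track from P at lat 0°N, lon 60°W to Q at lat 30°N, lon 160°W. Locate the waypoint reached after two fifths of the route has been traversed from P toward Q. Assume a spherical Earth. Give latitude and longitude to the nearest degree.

≈ lat 19°N, lon 95°W

Write both endpoints as unit vectors p₁, p₂ with components (cos φ cos λ, cos φ sin λ, sin φ).
The central angle between the endpoints is δ = arccos(p₁·p₂) ≈ 1.722 rad (98.6°).
Interpolate at f = 2/5 with slerp weights a = sin((1−f)δ)/sin δ ≈ 0.869, b = sin(fδ)/sin δ ≈ 0.643.
p = a·p₁ + b·p₂ ≈ (-0.089, -0.943, 0.321); φ = arcsin(p_z) ≈ 18.75°, λ = atan2(p_y, p_x) ≈ -95.38°.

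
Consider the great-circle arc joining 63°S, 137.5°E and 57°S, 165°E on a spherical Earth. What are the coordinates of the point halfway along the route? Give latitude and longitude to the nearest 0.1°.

Convert each endpoint to a unit vector on the sphere (x = cos φ cos λ, y = cos φ sin λ, z = sin φ).
The central angle between the endpoints is δ = arccos(p₁·p₂) ≈ 0.259 rad (14.9°).
Interpolate at f = 1/2 with slerp weights a = sin((1−f)δ)/sin δ ≈ 0.504, b = sin(fδ)/sin δ ≈ 0.504.
p = a·p₁ + b·p₂ ≈ (-0.434, 0.226, -0.872); φ = arcsin(p_z) ≈ -60.71°, λ = atan2(p_y, p_x) ≈ 152.52°.

≈ 60.7°S, 152.5°E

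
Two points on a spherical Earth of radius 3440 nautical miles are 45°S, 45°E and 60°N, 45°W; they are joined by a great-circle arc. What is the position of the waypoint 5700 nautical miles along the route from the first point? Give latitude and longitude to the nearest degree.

Convert each endpoint to a unit vector on the sphere (x = cos φ cos λ, y = cos φ sin λ, z = sin φ).
The central angle between the endpoints is δ = arccos(p₁·p₂) ≈ 2.230 rad (127.8°). The total great-circle distance is δ·R ≈ 2.230 × 3440 ≈ 7671 nmi, so the target fraction is f = 5700/7671 ≈ 0.743.
Interpolate at f ≈ 0.743 with slerp weights a = sin((1−f)δ)/sin δ ≈ 0.686, b = sin(fδ)/sin δ ≈ 1.260.
p = a·p₁ + b·p₂ ≈ (0.788, -0.103, 0.607); φ = arcsin(p_z) ≈ 37.34°, λ = atan2(p_y, p_x) ≈ -7.42°.

≈ 37°N, 7°W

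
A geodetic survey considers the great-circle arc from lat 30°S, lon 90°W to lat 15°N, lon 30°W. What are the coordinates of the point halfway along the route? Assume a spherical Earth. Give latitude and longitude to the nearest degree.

Write both endpoints as unit vectors p₁, p₂ with components (cos φ cos λ, cos φ sin λ, sin φ).
The central angle between the endpoints is δ = arccos(p₁·p₂) ≈ 1.278 rad (73.2°).
Interpolate at f = 1/2 with slerp weights a = sin((1−f)δ)/sin δ ≈ 0.623, b = sin(fδ)/sin δ ≈ 0.623.
p = a·p₁ + b·p₂ ≈ (0.521, -0.840, -0.150); φ = arcsin(p_z) ≈ -8.64°, λ = atan2(p_y, p_x) ≈ -58.20°.

≈ lat 9°S, lon 58°W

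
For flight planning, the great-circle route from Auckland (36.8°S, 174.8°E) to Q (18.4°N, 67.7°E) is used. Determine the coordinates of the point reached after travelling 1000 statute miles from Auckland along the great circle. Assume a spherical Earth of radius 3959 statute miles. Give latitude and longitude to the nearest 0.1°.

≈ (34.1°S, 157.3°E)

Write both endpoints as unit vectors p₁, p₂ with components (cos φ cos λ, cos φ sin λ, sin φ).
The central angle between the endpoints is δ = arccos(p₁·p₂) ≈ 1.996 rad (114.4°). The total great-circle distance is δ·R ≈ 1.996 × 3959 ≈ 7902 mi, so the target fraction is f = 1000/7902 ≈ 0.127.
Interpolate at f ≈ 0.127 with slerp weights a = sin((1−f)δ)/sin δ ≈ 1.081, b = sin(fδ)/sin δ ≈ 0.274.
p = a·p₁ + b·p₂ ≈ (-0.764, 0.319, -0.561); φ = arcsin(p_z) ≈ -34.14°, λ = atan2(p_y, p_x) ≈ 157.31°.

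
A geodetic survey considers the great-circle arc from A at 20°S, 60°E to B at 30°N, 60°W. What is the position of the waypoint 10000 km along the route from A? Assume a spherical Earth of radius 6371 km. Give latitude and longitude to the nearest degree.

Write both endpoints as unit vectors p₁, p₂ with components (cos φ cos λ, cos φ sin λ, sin φ).
The central angle between the endpoints is δ = arccos(p₁·p₂) ≈ 2.187 rad (125.3°). The total great-circle distance is δ·R ≈ 2.187 × 6371 ≈ 13933 km, so the target fraction is f = 10000/13933 ≈ 0.718.
Interpolate at f ≈ 0.718 with slerp weights a = sin((1−f)δ)/sin δ ≈ 0.709, b = sin(fδ)/sin δ ≈ 1.225.
p = a·p₁ + b·p₂ ≈ (0.864, -0.342, 0.370); φ = arcsin(p_z) ≈ 21.72°, λ = atan2(p_y, p_x) ≈ -21.58°.

≈ 22°N, 22°W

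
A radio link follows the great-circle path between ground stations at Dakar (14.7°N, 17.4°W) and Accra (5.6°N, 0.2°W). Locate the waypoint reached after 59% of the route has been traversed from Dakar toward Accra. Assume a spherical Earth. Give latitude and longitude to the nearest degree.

Convert each endpoint to a unit vector on the sphere (x = cos φ cos λ, y = cos φ sin λ, z = sin φ).
The central angle between the endpoints is δ = arccos(p₁·p₂) ≈ 0.335 rad (19.2°).
Interpolate at f = 0.59 with slerp weights a = sin((1−f)δ)/sin δ ≈ 0.416, b = sin(fδ)/sin δ ≈ 0.597.
p = a·p₁ + b·p₂ ≈ (0.979, -0.123, 0.164); φ = arcsin(p_z) ≈ 9.44°, λ = atan2(p_y, p_x) ≈ -7.14°.

≈ 9°N, 7°W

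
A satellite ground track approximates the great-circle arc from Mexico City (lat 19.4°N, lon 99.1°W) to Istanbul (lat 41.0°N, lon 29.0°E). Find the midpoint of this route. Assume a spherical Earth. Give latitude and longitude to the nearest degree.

≈ lat 52°N, lon 48°W

Write both endpoints as unit vectors p₁, p₂ with components (cos φ cos λ, cos φ sin λ, sin φ).
The central angle between the endpoints is δ = arccos(p₁·p₂) ≈ 1.794 rad (102.8°).
Interpolate at f = 1/2 with slerp weights a = sin((1−f)δ)/sin δ ≈ 0.801, b = sin(fδ)/sin δ ≈ 0.801.
p = a·p₁ + b·p₂ ≈ (0.409, -0.453, 0.792); φ = arcsin(p_z) ≈ 52.36°, λ = atan2(p_y, p_x) ≈ -47.90°.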